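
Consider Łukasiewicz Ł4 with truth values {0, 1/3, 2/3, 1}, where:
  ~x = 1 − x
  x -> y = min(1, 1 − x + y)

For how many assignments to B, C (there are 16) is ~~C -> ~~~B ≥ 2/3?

13

B = 0, C = 0 ↦ 1  ≥
B = 0, C = 1/3 ↦ 1  ≥
B = 0, C = 2/3 ↦ 1  ≥
B = 0, C = 1 ↦ 1  ≥
B = 1/3, C = 0 ↦ 1  ≥
B = 1/3, C = 1/3 ↦ 1  ≥
B = 1/3, C = 2/3 ↦ 1  ≥
B = 1/3, C = 1 ↦ 2/3  ≥
B = 2/3, C = 0 ↦ 1  ≥
B = 2/3, C = 1/3 ↦ 1  ≥
B = 2/3, C = 2/3 ↦ 2/3  ≥
B = 2/3, C = 1 ↦ 1/3  <
B = 1, C = 0 ↦ 1  ≥
B = 1, C = 1/3 ↦ 2/3  ≥
B = 1, C = 2/3 ↦ 1/3  <
B = 1, C = 1 ↦ 0  <
So 13 of the 16 assignments meet the threshold.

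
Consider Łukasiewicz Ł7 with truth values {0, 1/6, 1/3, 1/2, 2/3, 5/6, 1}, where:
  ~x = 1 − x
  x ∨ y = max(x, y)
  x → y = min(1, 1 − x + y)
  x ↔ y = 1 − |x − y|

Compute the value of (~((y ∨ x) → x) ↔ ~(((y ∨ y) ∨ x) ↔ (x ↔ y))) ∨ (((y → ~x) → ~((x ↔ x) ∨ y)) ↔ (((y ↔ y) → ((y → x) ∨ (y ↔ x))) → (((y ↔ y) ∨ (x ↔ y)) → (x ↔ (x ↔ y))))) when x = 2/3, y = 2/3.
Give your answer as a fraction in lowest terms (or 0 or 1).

2/3

y ∨ x = 2/3 ∨ 2/3 = 2/3
(y ∨ x) → x = 2/3 → 2/3 = 1
~((y ∨ x) → x) = ~1 = 0
y ∨ y = 2/3 ∨ 2/3 = 2/3
(y ∨ y) ∨ x = 2/3 ∨ 2/3 = 2/3
x ↔ y = 2/3 ↔ 2/3 = 1
((y ∨ y) ∨ x) ↔ (x ↔ y) = 2/3 ↔ 1 = 2/3
~(((y ∨ y) ∨ x) ↔ (x ↔ y)) = ~2/3 = 1/3
~((y ∨ x) → x) ↔ ~(((y ∨ y) ∨ x) ↔ (x ↔ y)) = 0 ↔ 1/3 = 2/3
~x = ~2/3 = 1/3
y → ~x = 2/3 → 1/3 = 2/3
x ↔ x = 2/3 ↔ 2/3 = 1
(x ↔ x) ∨ y = 1 ∨ 2/3 = 1
~((x ↔ x) ∨ y) = ~1 = 0
(y → ~x) → ~((x ↔ x) ∨ y) = 2/3 → 0 = 1/3
y ↔ y = 2/3 ↔ 2/3 = 1
y → x = 2/3 → 2/3 = 1
y ↔ x = 2/3 ↔ 2/3 = 1
(y → x) ∨ (y ↔ x) = 1 ∨ 1 = 1
(y ↔ y) → ((y → x) ∨ (y ↔ x)) = 1 → 1 = 1
y ↔ y = 2/3 ↔ 2/3 = 1
x ↔ y = 2/3 ↔ 2/3 = 1
(y ↔ y) ∨ (x ↔ y) = 1 ∨ 1 = 1
x ↔ y = 2/3 ↔ 2/3 = 1
x ↔ (x ↔ y) = 2/3 ↔ 1 = 2/3
((y ↔ y) ∨ (x ↔ y)) → (x ↔ (x ↔ y)) = 1 → 2/3 = 2/3
((y ↔ y) → ((y → x) ∨ (y ↔ x))) → (((y ↔ y) ∨ (x ↔ y)) → (x ↔ (x ↔ y))) = 1 → 2/3 = 2/3
((y → ~x) → ~((x ↔ x) ∨ y)) ↔ (((y ↔ y) → ((y → x) ∨ (y ↔ x))) → (((y ↔ y) ∨ (x ↔ y)) → (x ↔ (x ↔ y)))) = 1/3 ↔ 2/3 = 2/3
(~((y ∨ x) → x) ↔ ~(((y ∨ y) ∨ x) ↔ (x ↔ y))) ∨ (((y → ~x) → ~((x ↔ x) ∨ y)) ↔ (((y ↔ y) → ((y → x) ∨ (y ↔ x))) → (((y ↔ y) ∨ (x ↔ y)) → (x ↔ (x ↔ y))))) = 2/3 ∨ 2/3 = 2/3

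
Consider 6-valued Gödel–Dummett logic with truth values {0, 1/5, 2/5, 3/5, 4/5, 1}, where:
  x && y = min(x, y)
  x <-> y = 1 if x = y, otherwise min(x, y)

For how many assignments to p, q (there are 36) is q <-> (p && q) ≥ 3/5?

value 1: 21 assignments (counts)
value 4/5: 1 assignment (counts)
value 3/5: 2 assignments (counts)
value 2/5: 3 assignments
value 1/5: 4 assignments
value 0: 5 assignments
So 24 of the 36 assignments meet the threshold.

24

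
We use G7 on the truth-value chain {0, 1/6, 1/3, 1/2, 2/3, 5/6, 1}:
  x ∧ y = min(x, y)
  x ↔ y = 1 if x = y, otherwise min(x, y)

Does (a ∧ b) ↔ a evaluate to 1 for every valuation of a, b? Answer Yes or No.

Counterexample: take a = 1/6, b = 0.
a ∧ b = 1/6 ∧ 0 = 0
(a ∧ b) ↔ a = 0 ↔ 1/6 = 0
This gives 0 ≠ 1.

No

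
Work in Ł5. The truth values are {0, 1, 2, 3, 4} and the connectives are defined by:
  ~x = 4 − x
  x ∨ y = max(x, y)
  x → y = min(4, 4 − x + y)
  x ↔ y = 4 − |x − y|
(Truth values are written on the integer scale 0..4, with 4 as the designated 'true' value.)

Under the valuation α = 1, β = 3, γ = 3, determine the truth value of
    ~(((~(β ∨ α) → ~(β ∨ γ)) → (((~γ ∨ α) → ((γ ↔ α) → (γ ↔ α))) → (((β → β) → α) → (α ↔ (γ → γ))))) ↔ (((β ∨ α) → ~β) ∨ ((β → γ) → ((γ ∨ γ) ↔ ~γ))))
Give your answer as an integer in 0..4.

β ∨ α = 3 ∨ 1 = 3
~(β ∨ α) = ~3 = 1
β ∨ γ = 3 ∨ 3 = 3
~(β ∨ γ) = ~3 = 1
~(β ∨ α) → ~(β ∨ γ) = 1 → 1 = 4
~γ = ~3 = 1
~γ ∨ α = 1 ∨ 1 = 1
γ ↔ α = 3 ↔ 1 = 2
γ ↔ α = 3 ↔ 1 = 2
(γ ↔ α) → (γ ↔ α) = 2 → 2 = 4
(~γ ∨ α) → ((γ ↔ α) → (γ ↔ α)) = 1 → 4 = 4
β → β = 3 → 3 = 4
(β → β) → α = 4 → 1 = 1
γ → γ = 3 → 3 = 4
α ↔ (γ → γ) = 1 ↔ 4 = 1
((β → β) → α) → (α ↔ (γ → γ)) = 1 → 1 = 4
((~γ ∨ α) → ((γ ↔ α) → (γ ↔ α))) → (((β → β) → α) → (α ↔ (γ → γ))) = 4 → 4 = 4
(~(β ∨ α) → ~(β ∨ γ)) → (((~γ ∨ α) → ((γ ↔ α) → (γ ↔ α))) → (((β → β) → α) → (α ↔ (γ → γ)))) = 4 → 4 = 4
β ∨ α = 3 ∨ 1 = 3
~β = ~3 = 1
(β ∨ α) → ~β = 3 → 1 = 2
β → γ = 3 → 3 = 4
γ ∨ γ = 3 ∨ 3 = 3
~γ = ~3 = 1
(γ ∨ γ) ↔ ~γ = 3 ↔ 1 = 2
(β → γ) → ((γ ∨ γ) ↔ ~γ) = 4 → 2 = 2
((β ∨ α) → ~β) ∨ ((β → γ) → ((γ ∨ γ) ↔ ~γ)) = 2 ∨ 2 = 2
((~(β ∨ α) → ~(β ∨ γ)) → (((~γ ∨ α) → ((γ ↔ α) → (γ ↔ α))) → (((β → β) → α) → (α ↔ (γ → γ))))) ↔ (((β ∨ α) → ~β) ∨ ((β → γ) → ((γ ∨ γ) ↔ ~γ))) = 4 ↔ 2 = 2
~(((~(β ∨ α) → ~(β ∨ γ)) → (((~γ ∨ α) → ((γ ↔ α) → (γ ↔ α))) → (((β → β) → α) → (α ↔ (γ → γ))))) ↔ (((β ∨ α) → ~β) ∨ ((β → γ) → ((γ ∨ γ) ↔ ~γ)))) = ~2 = 2

2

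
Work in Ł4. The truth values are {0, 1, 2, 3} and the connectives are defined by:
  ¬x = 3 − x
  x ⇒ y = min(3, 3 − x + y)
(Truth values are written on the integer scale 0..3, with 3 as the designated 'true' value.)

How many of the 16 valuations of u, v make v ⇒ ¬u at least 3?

10

u = 0, v = 0 ↦ 3  ≥
u = 0, v = 1 ↦ 3  ≥
u = 0, v = 2 ↦ 3  ≥
u = 0, v = 3 ↦ 3  ≥
u = 1, v = 0 ↦ 3  ≥
u = 1, v = 1 ↦ 3  ≥
u = 1, v = 2 ↦ 3  ≥
u = 1, v = 3 ↦ 2  <
u = 2, v = 0 ↦ 3  ≥
u = 2, v = 1 ↦ 3  ≥
u = 2, v = 2 ↦ 2  <
u = 2, v = 3 ↦ 1  <
u = 3, v = 0 ↦ 3  ≥
u = 3, v = 1 ↦ 2  <
u = 3, v = 2 ↦ 1  <
u = 3, v = 3 ↦ 0  <
So 10 of the 16 assignments meet the threshold.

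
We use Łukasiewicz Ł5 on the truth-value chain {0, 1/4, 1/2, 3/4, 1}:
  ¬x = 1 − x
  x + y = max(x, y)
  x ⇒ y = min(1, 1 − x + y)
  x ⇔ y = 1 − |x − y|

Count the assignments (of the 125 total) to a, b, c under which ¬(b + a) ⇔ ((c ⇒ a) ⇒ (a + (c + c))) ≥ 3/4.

value 1: 18 assignments (counts)
value 3/4: 18 assignments (counts)
value 1/2: 38 assignments
value 1/4: 17 assignments
value 0: 34 assignments
So 36 of the 125 assignments meet the threshold.

36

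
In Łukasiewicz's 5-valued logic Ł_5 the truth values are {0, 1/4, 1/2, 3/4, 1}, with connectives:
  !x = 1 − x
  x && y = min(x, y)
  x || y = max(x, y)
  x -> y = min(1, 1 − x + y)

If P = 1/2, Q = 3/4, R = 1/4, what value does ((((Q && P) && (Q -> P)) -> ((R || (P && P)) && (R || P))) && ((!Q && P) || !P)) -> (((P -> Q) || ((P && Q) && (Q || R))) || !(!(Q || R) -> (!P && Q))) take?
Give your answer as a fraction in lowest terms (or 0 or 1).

Q && P = 3/4 && 1/2 = 1/2
Q -> P = 3/4 -> 1/2 = 3/4
(Q && P) && (Q -> P) = 1/2 && 3/4 = 1/2
P && P = 1/2 && 1/2 = 1/2
R || (P && P) = 1/4 || 1/2 = 1/2
R || P = 1/4 || 1/2 = 1/2
(R || (P && P)) && (R || P) = 1/2 && 1/2 = 1/2
((Q && P) && (Q -> P)) -> ((R || (P && P)) && (R || P)) = 1/2 -> 1/2 = 1
!Q = !3/4 = 1/4
!Q && P = 1/4 && 1/2 = 1/4
!P = !1/2 = 1/2
(!Q && P) || !P = 1/4 || 1/2 = 1/2
(((Q && P) && (Q -> P)) -> ((R || (P && P)) && (R || P))) && ((!Q && P) || !P) = 1 && 1/2 = 1/2
P -> Q = 1/2 -> 3/4 = 1
P && Q = 1/2 && 3/4 = 1/2
Q || R = 3/4 || 1/4 = 3/4
(P && Q) && (Q || R) = 1/2 && 3/4 = 1/2
(P -> Q) || ((P && Q) && (Q || R)) = 1 || 1/2 = 1
Q || R = 3/4 || 1/4 = 3/4
!(Q || R) = !3/4 = 1/4
!P = !1/2 = 1/2
!P && Q = 1/2 && 3/4 = 1/2
!(Q || R) -> (!P && Q) = 1/4 -> 1/2 = 1
!(!(Q || R) -> (!P && Q)) = !1 = 0
((P -> Q) || ((P && Q) && (Q || R))) || !(!(Q || R) -> (!P && Q)) = 1 || 0 = 1
((((Q && P) && (Q -> P)) -> ((R || (P && P)) && (R || P))) && ((!Q && P) || !P)) -> (((P -> Q) || ((P && Q) && (Q || R))) || !(!(Q || R) -> (!P && Q))) = 1/2 -> 1 = 1

1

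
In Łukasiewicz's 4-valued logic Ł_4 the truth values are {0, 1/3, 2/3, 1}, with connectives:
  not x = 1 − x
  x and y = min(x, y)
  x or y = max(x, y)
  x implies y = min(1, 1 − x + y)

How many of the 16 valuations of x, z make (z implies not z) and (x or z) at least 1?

2

x = 0, z = 0 ↦ 0  <
x = 0, z = 1/3 ↦ 1/3  <
x = 0, z = 2/3 ↦ 2/3  <
x = 0, z = 1 ↦ 0  <
x = 1/3, z = 0 ↦ 1/3  <
x = 1/3, z = 1/3 ↦ 1/3  <
x = 1/3, z = 2/3 ↦ 2/3  <
x = 1/3, z = 1 ↦ 0  <
x = 2/3, z = 0 ↦ 2/3  <
x = 2/3, z = 1/3 ↦ 2/3  <
x = 2/3, z = 2/3 ↦ 2/3  <
x = 2/3, z = 1 ↦ 0  <
x = 1, z = 0 ↦ 1  ≥
x = 1, z = 1/3 ↦ 1  ≥
x = 1, z = 2/3 ↦ 2/3  <
x = 1, z = 1 ↦ 0  <
So 2 of the 16 assignments meet the threshold.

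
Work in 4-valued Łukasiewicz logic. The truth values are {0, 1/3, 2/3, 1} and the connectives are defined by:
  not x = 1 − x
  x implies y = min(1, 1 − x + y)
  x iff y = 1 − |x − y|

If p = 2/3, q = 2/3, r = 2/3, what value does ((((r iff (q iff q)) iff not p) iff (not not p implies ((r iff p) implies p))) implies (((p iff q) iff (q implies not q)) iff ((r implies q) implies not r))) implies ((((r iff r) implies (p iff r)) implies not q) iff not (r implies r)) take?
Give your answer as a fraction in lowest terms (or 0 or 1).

2/3

q iff q = 2/3 iff 2/3 = 1
r iff (q iff q) = 2/3 iff 1 = 2/3
not p = not 2/3 = 1/3
(r iff (q iff q)) iff not p = 2/3 iff 1/3 = 2/3
not p = not 2/3 = 1/3
not not p = not 1/3 = 2/3
r iff p = 2/3 iff 2/3 = 1
(r iff p) implies p = 1 implies 2/3 = 2/3
not not p implies ((r iff p) implies p) = 2/3 implies 2/3 = 1
((r iff (q iff q)) iff not p) iff (not not p implies ((r iff p) implies p)) = 2/3 iff 1 = 2/3
p iff q = 2/3 iff 2/3 = 1
not q = not 2/3 = 1/3
q implies not q = 2/3 implies 1/3 = 2/3
(p iff q) iff (q implies not q) = 1 iff 2/3 = 2/3
r implies q = 2/3 implies 2/3 = 1
not r = not 2/3 = 1/3
(r implies q) implies not r = 1 implies 1/3 = 1/3
((p iff q) iff (q implies not q)) iff ((r implies q) implies not r) = 2/3 iff 1/3 = 2/3
(((r iff (q iff q)) iff not p) iff (not not p implies ((r iff p) implies p))) implies (((p iff q) iff (q implies not q)) iff ((r implies q) implies not r)) = 2/3 implies 2/3 = 1
r iff r = 2/3 iff 2/3 = 1
p iff r = 2/3 iff 2/3 = 1
(r iff r) implies (p iff r) = 1 implies 1 = 1
not q = not 2/3 = 1/3
((r iff r) implies (p iff r)) implies not q = 1 implies 1/3 = 1/3
r implies r = 2/3 implies 2/3 = 1
not (r implies r) = not 1 = 0
(((r iff r) implies (p iff r)) implies not q) iff not (r implies r) = 1/3 iff 0 = 2/3
((((r iff (q iff q)) iff not p) iff (not not p implies ((r iff p) implies p))) implies (((p iff q) iff (q implies not q)) iff ((r implies q) implies not r))) implies ((((r iff r) implies (p iff r)) implies not q) iff not (r implies r)) = 1 implies 2/3 = 2/3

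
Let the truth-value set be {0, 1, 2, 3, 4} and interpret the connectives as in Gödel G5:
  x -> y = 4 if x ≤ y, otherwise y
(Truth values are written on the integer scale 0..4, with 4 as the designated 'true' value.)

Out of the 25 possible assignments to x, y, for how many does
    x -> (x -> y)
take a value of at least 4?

15

value 4: 15 assignments (counts)
value 3: 1 assignment
value 2: 2 assignments
value 1: 3 assignments
value 0: 4 assignments
So 15 of the 25 assignments meet the threshold.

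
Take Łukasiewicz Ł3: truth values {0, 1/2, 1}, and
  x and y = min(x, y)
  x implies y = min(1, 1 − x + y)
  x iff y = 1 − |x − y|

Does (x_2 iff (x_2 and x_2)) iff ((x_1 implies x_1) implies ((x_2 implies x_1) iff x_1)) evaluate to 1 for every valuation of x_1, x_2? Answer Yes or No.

Counterexample: take x_1 = 0, x_2 = 0.
x_2 and x_2 = 0 and 0 = 0
x_2 iff (x_2 and x_2) = 0 iff 0 = 1
x_1 implies x_1 = 0 implies 0 = 1
x_2 implies x_1 = 0 implies 0 = 1
(x_2 implies x_1) iff x_1 = 1 iff 0 = 0
(x_1 implies x_1) implies ((x_2 implies x_1) iff x_1) = 1 implies 0 = 0
(x_2 iff (x_2 and x_2)) iff ((x_1 implies x_1) implies ((x_2 implies x_1) iff x_1)) = 1 iff 0 = 0
This gives 0 ≠ 1.

No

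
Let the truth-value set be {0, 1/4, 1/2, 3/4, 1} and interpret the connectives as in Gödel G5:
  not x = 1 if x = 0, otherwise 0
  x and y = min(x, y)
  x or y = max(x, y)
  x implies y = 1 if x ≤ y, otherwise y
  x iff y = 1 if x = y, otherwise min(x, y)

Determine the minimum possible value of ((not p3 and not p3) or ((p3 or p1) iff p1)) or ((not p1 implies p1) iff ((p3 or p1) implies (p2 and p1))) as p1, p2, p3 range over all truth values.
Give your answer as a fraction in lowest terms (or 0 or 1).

1/4

Take p1 = 1/4, p2 = 0, p3 = 1/2:
not p3 = not 1/2 = 0
not p3 = not 1/2 = 0
not p3 and not p3 = 0 and 0 = 0
p3 or p1 = 1/2 or 1/4 = 1/2
(p3 or p1) iff p1 = 1/2 iff 1/4 = 1/4
(not p3 and not p3) or ((p3 or p1) iff p1) = 0 or 1/4 = 1/4
not p1 = not 1/4 = 0
not p1 implies p1 = 0 implies 1/4 = 1
p3 or p1 = 1/2 or 1/4 = 1/2
p2 and p1 = 0 and 1/4 = 0
(p3 or p1) implies (p2 and p1) = 1/2 implies 0 = 0
(not p1 implies p1) iff ((p3 or p1) implies (p2 and p1)) = 1 iff 0 = 0
((not p3 and not p3) or ((p3 or p1) iff p1)) or ((not p1 implies p1) iff ((p3 or p1) implies (p2 and p1))) = 1/4 or 0 = 1/4
No assignment yields a value below 1/4, so this is the minimum.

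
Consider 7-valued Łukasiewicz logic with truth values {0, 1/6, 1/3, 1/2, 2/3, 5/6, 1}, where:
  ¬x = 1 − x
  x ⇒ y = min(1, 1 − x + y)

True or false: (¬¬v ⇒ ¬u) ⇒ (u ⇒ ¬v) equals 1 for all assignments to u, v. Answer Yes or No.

At u = 1/6, v = 1/6, for instance:
¬v = ¬1/6 = 5/6
¬¬v = ¬5/6 = 1/6
¬u = ¬1/6 = 5/6
¬¬v ⇒ ¬u = 1/6 ⇒ 5/6 = 1
u ⇒ ¬v = 1/6 ⇒ 5/6 = 1
(¬¬v ⇒ ¬u) ⇒ (u ⇒ ¬v) = 1 ⇒ 1 = 1
and checking the remaining 48 assignments likewise gives ≥ 1 in every case.

Yes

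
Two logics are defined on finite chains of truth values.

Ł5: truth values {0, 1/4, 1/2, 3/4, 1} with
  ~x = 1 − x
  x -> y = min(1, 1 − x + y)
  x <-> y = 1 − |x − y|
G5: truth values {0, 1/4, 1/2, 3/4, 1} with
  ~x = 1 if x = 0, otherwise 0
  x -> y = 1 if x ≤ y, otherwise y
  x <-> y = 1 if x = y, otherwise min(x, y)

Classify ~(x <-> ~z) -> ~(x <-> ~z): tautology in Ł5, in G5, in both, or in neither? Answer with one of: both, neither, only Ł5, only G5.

In Ł5: every assignment gives 1 — tautology.
In G5: every assignment gives 1 — tautology.

both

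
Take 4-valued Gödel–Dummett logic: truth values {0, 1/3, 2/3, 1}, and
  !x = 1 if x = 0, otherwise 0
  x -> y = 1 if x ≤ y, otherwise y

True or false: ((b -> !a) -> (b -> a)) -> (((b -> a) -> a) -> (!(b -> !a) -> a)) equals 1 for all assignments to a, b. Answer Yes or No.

Counterexample: take a = 1/3, b = 2/3.
!a = !1/3 = 0
b -> !a = 2/3 -> 0 = 0
b -> a = 2/3 -> 1/3 = 1/3
(b -> !a) -> (b -> a) = 0 -> 1/3 = 1
b -> a = 2/3 -> 1/3 = 1/3
(b -> a) -> a = 1/3 -> 1/3 = 1
!a = !1/3 = 0
b -> !a = 2/3 -> 0 = 0
!(b -> !a) = !0 = 1
!(b -> !a) -> a = 1 -> 1/3 = 1/3
((b -> a) -> a) -> (!(b -> !a) -> a) = 1 -> 1/3 = 1/3
((b -> !a) -> (b -> a)) -> (((b -> a) -> a) -> (!(b -> !a) -> a)) = 1 -> 1/3 = 1/3
This gives 1/3 ≠ 1.

No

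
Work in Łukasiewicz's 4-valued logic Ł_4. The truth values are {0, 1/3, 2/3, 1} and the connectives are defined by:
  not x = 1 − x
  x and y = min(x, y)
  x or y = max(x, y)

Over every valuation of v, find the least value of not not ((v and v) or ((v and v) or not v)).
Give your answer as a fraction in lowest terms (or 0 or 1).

Take v = 1/3:
v and v = 1/3 and 1/3 = 1/3
v and v = 1/3 and 1/3 = 1/3
not v = not 1/3 = 2/3
(v and v) or not v = 1/3 or 2/3 = 2/3
(v and v) or ((v and v) or not v) = 1/3 or 2/3 = 2/3
not ((v and v) or ((v and v) or not v)) = not 2/3 = 1/3
not not ((v and v) or ((v and v) or not v)) = not 1/3 = 2/3
No assignment yields a value below 2/3, so this is the minimum.

2/3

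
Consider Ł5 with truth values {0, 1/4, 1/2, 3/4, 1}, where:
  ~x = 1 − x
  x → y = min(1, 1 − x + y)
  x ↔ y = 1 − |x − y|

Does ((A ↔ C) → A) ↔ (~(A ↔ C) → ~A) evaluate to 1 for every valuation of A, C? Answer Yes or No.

No

Counterexample: take A = 0, C = 0.
A ↔ C = 0 ↔ 0 = 1
(A ↔ C) → A = 1 → 0 = 0
A ↔ C = 0 ↔ 0 = 1
~(A ↔ C) = ~1 = 0
~A = ~0 = 1
~(A ↔ C) → ~A = 0 → 1 = 1
((A ↔ C) → A) ↔ (~(A ↔ C) → ~A) = 0 ↔ 1 = 0
This gives 0 ≠ 1.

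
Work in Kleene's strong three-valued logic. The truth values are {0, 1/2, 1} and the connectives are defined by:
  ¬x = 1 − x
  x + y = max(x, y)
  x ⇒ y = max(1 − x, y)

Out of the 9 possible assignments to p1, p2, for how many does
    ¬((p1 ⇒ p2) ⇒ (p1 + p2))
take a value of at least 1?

1

p1 = 0, p2 = 0 ↦ 1  ≥
p1 = 0, p2 = 1/2 ↦ 1/2  <
p1 = 0, p2 = 1 ↦ 0  <
p1 = 1/2, p2 = 0 ↦ 1/2  <
p1 = 1/2, p2 = 1/2 ↦ 1/2  <
p1 = 1/2, p2 = 1 ↦ 0  <
p1 = 1, p2 = 0 ↦ 0  <
p1 = 1, p2 = 1/2 ↦ 0  <
p1 = 1, p2 = 1 ↦ 0  <
So 1 of the 9 assignments meets the threshold.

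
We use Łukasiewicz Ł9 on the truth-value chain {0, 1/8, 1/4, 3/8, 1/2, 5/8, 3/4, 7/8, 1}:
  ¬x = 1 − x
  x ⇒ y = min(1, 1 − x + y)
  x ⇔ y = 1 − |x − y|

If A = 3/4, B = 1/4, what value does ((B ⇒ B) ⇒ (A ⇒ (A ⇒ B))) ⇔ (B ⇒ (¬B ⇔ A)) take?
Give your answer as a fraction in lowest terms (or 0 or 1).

B ⇒ B = 1/4 ⇒ 1/4 = 1
A ⇒ B = 3/4 ⇒ 1/4 = 1/2
A ⇒ (A ⇒ B) = 3/4 ⇒ 1/2 = 3/4
(B ⇒ B) ⇒ (A ⇒ (A ⇒ B)) = 1 ⇒ 3/4 = 3/4
¬B = ¬1/4 = 3/4
¬B ⇔ A = 3/4 ⇔ 3/4 = 1
B ⇒ (¬B ⇔ A) = 1/4 ⇒ 1 = 1
((B ⇒ B) ⇒ (A ⇒ (A ⇒ B))) ⇔ (B ⇒ (¬B ⇔ A)) = 3/4 ⇔ 1 = 3/4

3/4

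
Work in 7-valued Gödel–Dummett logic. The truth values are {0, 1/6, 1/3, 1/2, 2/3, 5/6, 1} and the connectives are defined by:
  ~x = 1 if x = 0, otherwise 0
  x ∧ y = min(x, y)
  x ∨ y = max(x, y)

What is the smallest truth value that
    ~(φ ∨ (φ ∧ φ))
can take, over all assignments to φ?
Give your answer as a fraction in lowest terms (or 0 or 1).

0

Take φ = 1/6:
φ ∧ φ = 1/6 ∧ 1/6 = 1/6
φ ∨ (φ ∧ φ) = 1/6 ∨ 1/6 = 1/6
~(φ ∨ (φ ∧ φ)) = ~1/6 = 0
No assignment yields a value below 0, so this is the minimum.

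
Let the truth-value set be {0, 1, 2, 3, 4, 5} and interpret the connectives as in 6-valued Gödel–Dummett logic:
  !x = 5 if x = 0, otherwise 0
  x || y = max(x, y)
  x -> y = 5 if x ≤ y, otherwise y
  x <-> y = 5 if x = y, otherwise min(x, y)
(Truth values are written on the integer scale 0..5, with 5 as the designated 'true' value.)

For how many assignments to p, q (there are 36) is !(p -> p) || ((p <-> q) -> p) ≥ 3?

33

value 5: 31 assignments (counts)
value 4: 1 assignment (counts)
value 3: 1 assignment (counts)
value 2: 1 assignment
value 1: 1 assignment
value 0: 1 assignment
So 33 of the 36 assignments meet the threshold.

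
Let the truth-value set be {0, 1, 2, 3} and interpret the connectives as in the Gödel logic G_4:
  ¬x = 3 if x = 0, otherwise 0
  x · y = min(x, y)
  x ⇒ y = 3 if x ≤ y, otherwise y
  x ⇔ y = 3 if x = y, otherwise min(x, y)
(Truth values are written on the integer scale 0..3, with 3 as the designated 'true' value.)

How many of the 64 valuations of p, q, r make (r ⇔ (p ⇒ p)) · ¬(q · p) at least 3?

value 3: 7 assignments (counts)
value 2: 7 assignments
value 1: 7 assignments
value 0: 43 assignments
So 7 of the 64 assignments meet the threshold.

7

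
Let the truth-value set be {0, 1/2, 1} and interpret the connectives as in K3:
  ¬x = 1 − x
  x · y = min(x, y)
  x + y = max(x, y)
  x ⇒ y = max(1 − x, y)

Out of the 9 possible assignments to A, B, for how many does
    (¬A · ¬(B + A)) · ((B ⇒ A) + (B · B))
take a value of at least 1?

A = 0, B = 0 ↦ 1  ≥
A = 0, B = 1/2 ↦ 1/2  <
A = 0, B = 1 ↦ 0  <
A = 1/2, B = 0 ↦ 1/2  <
A = 1/2, B = 1/2 ↦ 1/2  <
A = 1/2, B = 1 ↦ 0  <
A = 1, B = 0 ↦ 0  <
A = 1, B = 1/2 ↦ 0  <
A = 1, B = 1 ↦ 0  <
So 1 of the 9 assignments meets the threshold.

1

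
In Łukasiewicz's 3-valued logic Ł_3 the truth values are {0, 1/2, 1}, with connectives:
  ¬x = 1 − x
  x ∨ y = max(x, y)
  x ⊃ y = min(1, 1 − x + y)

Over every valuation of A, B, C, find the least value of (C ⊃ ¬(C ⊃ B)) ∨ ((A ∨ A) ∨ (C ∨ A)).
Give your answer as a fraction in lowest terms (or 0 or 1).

Take A = 0, B = 1/2, C = 1/2:
C ⊃ B = 1/2 ⊃ 1/2 = 1
¬(C ⊃ B) = ¬1 = 0
C ⊃ ¬(C ⊃ B) = 1/2 ⊃ 0 = 1/2
A ∨ A = 0 ∨ 0 = 0
C ∨ A = 1/2 ∨ 0 = 1/2
(A ∨ A) ∨ (C ∨ A) = 0 ∨ 1/2 = 1/2
(C ⊃ ¬(C ⊃ B)) ∨ ((A ∨ A) ∨ (C ∨ A)) = 1/2 ∨ 1/2 = 1/2
No assignment yields a value below 1/2, so this is the minimum.

1/2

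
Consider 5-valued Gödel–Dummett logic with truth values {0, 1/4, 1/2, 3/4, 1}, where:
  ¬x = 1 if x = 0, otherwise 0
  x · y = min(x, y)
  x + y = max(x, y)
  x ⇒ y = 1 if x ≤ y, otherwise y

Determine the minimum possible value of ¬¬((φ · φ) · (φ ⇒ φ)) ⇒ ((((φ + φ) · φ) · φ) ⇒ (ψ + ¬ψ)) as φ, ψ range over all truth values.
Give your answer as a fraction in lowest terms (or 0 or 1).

1/4

Take φ = 1/2, ψ = 1/4:
φ · φ = 1/2 · 1/2 = 1/2
φ ⇒ φ = 1/2 ⇒ 1/2 = 1
(φ · φ) · (φ ⇒ φ) = 1/2 · 1 = 1/2
¬((φ · φ) · (φ ⇒ φ)) = ¬1/2 = 0
¬¬((φ · φ) · (φ ⇒ φ)) = ¬0 = 1
φ + φ = 1/2 + 1/2 = 1/2
(φ + φ) · φ = 1/2 · 1/2 = 1/2
((φ + φ) · φ) · φ = 1/2 · 1/2 = 1/2
¬ψ = ¬1/4 = 0
ψ + ¬ψ = 1/4 + 0 = 1/4
(((φ + φ) · φ) · φ) ⇒ (ψ + ¬ψ) = 1/2 ⇒ 1/4 = 1/4
¬¬((φ · φ) · (φ ⇒ φ)) ⇒ ((((φ + φ) · φ) · φ) ⇒ (ψ + ¬ψ)) = 1 ⇒ 1/4 = 1/4
No assignment yields a value below 1/4, so this is the minimum.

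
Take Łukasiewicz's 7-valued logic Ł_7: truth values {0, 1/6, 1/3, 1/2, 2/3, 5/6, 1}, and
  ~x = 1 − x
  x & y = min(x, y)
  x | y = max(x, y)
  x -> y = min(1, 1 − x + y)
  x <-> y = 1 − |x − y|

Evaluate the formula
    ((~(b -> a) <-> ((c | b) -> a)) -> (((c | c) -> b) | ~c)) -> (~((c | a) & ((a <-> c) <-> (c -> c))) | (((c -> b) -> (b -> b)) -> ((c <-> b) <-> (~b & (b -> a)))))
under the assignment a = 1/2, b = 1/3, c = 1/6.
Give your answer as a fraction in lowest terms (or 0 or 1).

b -> a = 1/3 -> 1/2 = 1
~(b -> a) = ~1 = 0
c | b = 1/6 | 1/3 = 1/3
(c | b) -> a = 1/3 -> 1/2 = 1
~(b -> a) <-> ((c | b) -> a) = 0 <-> 1 = 0
c | c = 1/6 | 1/6 = 1/6
(c | c) -> b = 1/6 -> 1/3 = 1
~c = ~1/6 = 5/6
((c | c) -> b) | ~c = 1 | 5/6 = 1
(~(b -> a) <-> ((c | b) -> a)) -> (((c | c) -> b) | ~c) = 0 -> 1 = 1
c | a = 1/6 | 1/2 = 1/2
a <-> c = 1/2 <-> 1/6 = 2/3
c -> c = 1/6 -> 1/6 = 1
(a <-> c) <-> (c -> c) = 2/3 <-> 1 = 2/3
(c | a) & ((a <-> c) <-> (c -> c)) = 1/2 & 2/3 = 1/2
~((c | a) & ((a <-> c) <-> (c -> c))) = ~1/2 = 1/2
c -> b = 1/6 -> 1/3 = 1
b -> b = 1/3 -> 1/3 = 1
(c -> b) -> (b -> b) = 1 -> 1 = 1
c <-> b = 1/6 <-> 1/3 = 5/6
~b = ~1/3 = 2/3
b -> a = 1/3 -> 1/2 = 1
~b & (b -> a) = 2/3 & 1 = 2/3
(c <-> b) <-> (~b & (b -> a)) = 5/6 <-> 2/3 = 5/6
((c -> b) -> (b -> b)) -> ((c <-> b) <-> (~b & (b -> a))) = 1 -> 5/6 = 5/6
~((c | a) & ((a <-> c) <-> (c -> c))) | (((c -> b) -> (b -> b)) -> ((c <-> b) <-> (~b & (b -> a)))) = 1/2 | 5/6 = 5/6
((~(b -> a) <-> ((c | b) -> a)) -> (((c | c) -> b) | ~c)) -> (~((c | a) & ((a <-> c) <-> (c -> c))) | (((c -> b) -> (b -> b)) -> ((c <-> b) <-> (~b & (b -> a))))) = 1 -> 5/6 = 5/6

5/6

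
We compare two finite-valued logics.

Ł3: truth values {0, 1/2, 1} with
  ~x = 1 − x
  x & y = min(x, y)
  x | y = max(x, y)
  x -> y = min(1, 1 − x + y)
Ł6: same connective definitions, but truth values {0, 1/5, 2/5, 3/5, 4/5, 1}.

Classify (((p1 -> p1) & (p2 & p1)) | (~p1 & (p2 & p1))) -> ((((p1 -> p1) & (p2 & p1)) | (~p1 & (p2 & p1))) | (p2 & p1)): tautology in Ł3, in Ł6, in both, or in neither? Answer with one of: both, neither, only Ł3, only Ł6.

both

In Ł3: every assignment gives 1 — tautology.
In Ł6: every assignment gives 1 — tautology.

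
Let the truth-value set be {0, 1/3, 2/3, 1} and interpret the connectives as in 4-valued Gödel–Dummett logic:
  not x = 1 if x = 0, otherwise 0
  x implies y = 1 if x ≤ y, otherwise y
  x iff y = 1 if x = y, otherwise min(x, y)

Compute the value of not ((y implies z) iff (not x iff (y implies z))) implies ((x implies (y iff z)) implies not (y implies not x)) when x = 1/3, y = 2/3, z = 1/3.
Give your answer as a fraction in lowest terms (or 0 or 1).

y implies z = 2/3 implies 1/3 = 1/3
not x = not 1/3 = 0
y implies z = 2/3 implies 1/3 = 1/3
not x iff (y implies z) = 0 iff 1/3 = 0
(y implies z) iff (not x iff (y implies z)) = 1/3 iff 0 = 0
not ((y implies z) iff (not x iff (y implies z))) = not 0 = 1
y iff z = 2/3 iff 1/3 = 1/3
x implies (y iff z) = 1/3 implies 1/3 = 1
not x = not 1/3 = 0
y implies not x = 2/3 implies 0 = 0
not (y implies not x) = not 0 = 1
(x implies (y iff z)) implies not (y implies not x) = 1 implies 1 = 1
not ((y implies z) iff (not x iff (y implies z))) implies ((x implies (y iff z)) implies not (y implies not x)) = 1 implies 1 = 1

1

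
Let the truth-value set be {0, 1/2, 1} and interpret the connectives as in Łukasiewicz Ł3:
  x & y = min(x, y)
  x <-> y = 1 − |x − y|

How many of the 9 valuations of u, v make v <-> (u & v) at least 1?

6

u = 0, v = 0 ↦ 1  ≥
u = 0, v = 1/2 ↦ 1/2  <
u = 0, v = 1 ↦ 0  <
u = 1/2, v = 0 ↦ 1  ≥
u = 1/2, v = 1/2 ↦ 1  ≥
u = 1/2, v = 1 ↦ 1/2  <
u = 1, v = 0 ↦ 1  ≥
u = 1, v = 1/2 ↦ 1  ≥
u = 1, v = 1 ↦ 1  ≥
So 6 of the 9 assignments meet the threshold.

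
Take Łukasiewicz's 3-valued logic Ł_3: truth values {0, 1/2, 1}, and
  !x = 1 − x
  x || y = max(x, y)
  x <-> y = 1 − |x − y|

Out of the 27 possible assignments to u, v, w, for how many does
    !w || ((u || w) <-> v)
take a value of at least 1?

value 1: 15 assignments (counts)
value 1/2: 9 assignments
value 0: 3 assignments
So 15 of the 27 assignments meet the threshold.

15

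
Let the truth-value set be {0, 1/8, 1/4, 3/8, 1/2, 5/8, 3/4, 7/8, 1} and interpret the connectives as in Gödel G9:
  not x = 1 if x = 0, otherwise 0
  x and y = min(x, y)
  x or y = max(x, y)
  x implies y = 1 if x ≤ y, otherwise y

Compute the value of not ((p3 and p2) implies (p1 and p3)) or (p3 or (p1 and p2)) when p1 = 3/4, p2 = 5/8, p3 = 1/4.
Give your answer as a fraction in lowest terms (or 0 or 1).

5/8

p3 and p2 = 1/4 and 5/8 = 1/4
p1 and p3 = 3/4 and 1/4 = 1/4
(p3 and p2) implies (p1 and p3) = 1/4 implies 1/4 = 1
not ((p3 and p2) implies (p1 and p3)) = not 1 = 0
p1 and p2 = 3/4 and 5/8 = 5/8
p3 or (p1 and p2) = 1/4 or 5/8 = 5/8
not ((p3 and p2) implies (p1 and p3)) or (p3 or (p1 and p2)) = 0 or 5/8 = 5/8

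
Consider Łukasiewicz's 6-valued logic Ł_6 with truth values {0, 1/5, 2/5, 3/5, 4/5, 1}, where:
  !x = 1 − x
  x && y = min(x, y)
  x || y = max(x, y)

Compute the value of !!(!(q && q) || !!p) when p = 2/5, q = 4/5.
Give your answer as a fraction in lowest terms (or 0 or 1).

2/5

q && q = 4/5 && 4/5 = 4/5
!(q && q) = !4/5 = 1/5
!p = !2/5 = 3/5
!!p = !3/5 = 2/5
!(q && q) || !!p = 1/5 || 2/5 = 2/5
!(!(q && q) || !!p) = !2/5 = 3/5
!!(!(q && q) || !!p) = !3/5 = 2/5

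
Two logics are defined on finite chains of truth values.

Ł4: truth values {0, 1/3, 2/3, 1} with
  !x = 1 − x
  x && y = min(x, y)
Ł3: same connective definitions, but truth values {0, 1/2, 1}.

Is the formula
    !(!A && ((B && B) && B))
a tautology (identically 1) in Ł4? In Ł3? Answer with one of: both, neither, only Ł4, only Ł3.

neither

In Ł4: at A = 0, B = 1/3 the value is 2/3 — not a tautology.
In Ł3: at A = 0, B = 1/2 the value is 1/2 — not a tautology.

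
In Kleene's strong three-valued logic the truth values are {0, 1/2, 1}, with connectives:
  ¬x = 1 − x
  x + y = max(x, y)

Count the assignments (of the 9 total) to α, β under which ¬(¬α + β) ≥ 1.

α = 0, β = 0 ↦ 0  <
α = 0, β = 1/2 ↦ 0  <
α = 0, β = 1 ↦ 0  <
α = 1/2, β = 0 ↦ 1/2  <
α = 1/2, β = 1/2 ↦ 1/2  <
α = 1/2, β = 1 ↦ 0  <
α = 1, β = 0 ↦ 1  ≥
α = 1, β = 1/2 ↦ 1/2  <
α = 1, β = 1 ↦ 0  <
So 1 of the 9 assignments meets the threshold.

1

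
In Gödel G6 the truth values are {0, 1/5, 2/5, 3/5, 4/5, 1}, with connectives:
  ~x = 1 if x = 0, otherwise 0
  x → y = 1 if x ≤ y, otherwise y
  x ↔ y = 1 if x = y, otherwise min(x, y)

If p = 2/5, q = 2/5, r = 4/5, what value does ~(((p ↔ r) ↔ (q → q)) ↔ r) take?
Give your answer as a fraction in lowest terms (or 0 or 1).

0

p ↔ r = 2/5 ↔ 4/5 = 2/5
q → q = 2/5 → 2/5 = 1
(p ↔ r) ↔ (q → q) = 2/5 ↔ 1 = 2/5
((p ↔ r) ↔ (q → q)) ↔ r = 2/5 ↔ 4/5 = 2/5
~(((p ↔ r) ↔ (q → q)) ↔ r) = ~2/5 = 0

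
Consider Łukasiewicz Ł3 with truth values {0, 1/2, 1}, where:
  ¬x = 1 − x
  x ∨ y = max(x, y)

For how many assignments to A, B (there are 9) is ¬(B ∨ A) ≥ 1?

A = 0, B = 0 ↦ 1  ≥
A = 0, B = 1/2 ↦ 1/2  <
A = 0, B = 1 ↦ 0  <
A = 1/2, B = 0 ↦ 1/2  <
A = 1/2, B = 1/2 ↦ 1/2  <
A = 1/2, B = 1 ↦ 0  <
A = 1, B = 0 ↦ 0  <
A = 1, B = 1/2 ↦ 0  <
A = 1, B = 1 ↦ 0  <
So 1 of the 9 assignments meets the threshold.

1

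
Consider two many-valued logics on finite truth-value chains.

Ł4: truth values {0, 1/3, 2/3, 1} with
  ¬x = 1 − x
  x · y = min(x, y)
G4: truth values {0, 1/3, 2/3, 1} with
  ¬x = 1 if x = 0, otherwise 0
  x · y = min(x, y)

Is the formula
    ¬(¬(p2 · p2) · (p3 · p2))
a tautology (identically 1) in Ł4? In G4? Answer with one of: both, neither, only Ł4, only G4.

only G4

In Ł4: at p2 = 1/3, p3 = 1/3 the value is 2/3 — not a tautology.
In G4: every assignment gives 1 — tautology.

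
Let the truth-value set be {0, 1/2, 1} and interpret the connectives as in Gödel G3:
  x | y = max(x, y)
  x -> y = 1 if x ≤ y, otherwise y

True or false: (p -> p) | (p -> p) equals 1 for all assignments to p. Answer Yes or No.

Yes

p = 0 ↦ 1
p = 1/2 ↦ 1
p = 1 ↦ 1
Every assignment gives a value ≥ 1.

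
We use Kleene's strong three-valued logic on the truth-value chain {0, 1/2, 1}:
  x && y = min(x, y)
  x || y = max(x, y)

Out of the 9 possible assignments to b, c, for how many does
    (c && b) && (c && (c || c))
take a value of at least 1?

1

b = 0, c = 0 ↦ 0  <
b = 0, c = 1/2 ↦ 0  <
b = 0, c = 1 ↦ 0  <
b = 1/2, c = 0 ↦ 0  <
b = 1/2, c = 1/2 ↦ 1/2  <
b = 1/2, c = 1 ↦ 1/2  <
b = 1, c = 0 ↦ 0  <
b = 1, c = 1/2 ↦ 1/2  <
b = 1, c = 1 ↦ 1  ≥
So 1 of the 9 assignments meets the threshold.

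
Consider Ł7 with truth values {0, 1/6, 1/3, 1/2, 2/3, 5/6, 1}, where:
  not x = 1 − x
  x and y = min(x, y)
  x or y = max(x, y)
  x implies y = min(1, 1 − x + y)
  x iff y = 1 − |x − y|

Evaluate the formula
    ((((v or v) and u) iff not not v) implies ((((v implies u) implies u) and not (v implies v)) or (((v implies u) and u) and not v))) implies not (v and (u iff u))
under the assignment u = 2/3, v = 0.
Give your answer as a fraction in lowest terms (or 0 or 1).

1

v or v = 0 or 0 = 0
(v or v) and u = 0 and 2/3 = 0
not v = not 0 = 1
not not v = not 1 = 0
((v or v) and u) iff not not v = 0 iff 0 = 1
v implies u = 0 implies 2/3 = 1
(v implies u) implies u = 1 implies 2/3 = 2/3
v implies v = 0 implies 0 = 1
not (v implies v) = not 1 = 0
((v implies u) implies u) and not (v implies v) = 2/3 and 0 = 0
v implies u = 0 implies 2/3 = 1
(v implies u) and u = 1 and 2/3 = 2/3
not v = not 0 = 1
((v implies u) and u) and not v = 2/3 and 1 = 2/3
(((v implies u) implies u) and not (v implies v)) or (((v implies u) and u) and not v) = 0 or 2/3 = 2/3
(((v or v) and u) iff not not v) implies ((((v implies u) implies u) and not (v implies v)) or (((v implies u) and u) and not v)) = 1 implies 2/3 = 2/3
u iff u = 2/3 iff 2/3 = 1
v and (u iff u) = 0 and 1 = 0
not (v and (u iff u)) = not 0 = 1
((((v or v) and u) iff not not v) implies ((((v implies u) implies u) and not (v implies v)) or (((v implies u) and u) and not v))) implies not (v and (u iff u)) = 2/3 implies 1 = 1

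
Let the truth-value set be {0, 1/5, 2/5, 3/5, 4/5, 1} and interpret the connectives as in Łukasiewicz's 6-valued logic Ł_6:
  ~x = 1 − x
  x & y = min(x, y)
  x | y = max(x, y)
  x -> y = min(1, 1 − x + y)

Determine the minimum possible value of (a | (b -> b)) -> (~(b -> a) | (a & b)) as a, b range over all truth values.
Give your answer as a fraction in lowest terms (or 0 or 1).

0

Take a = 0, b = 0:
b -> b = 0 -> 0 = 1
a | (b -> b) = 0 | 1 = 1
b -> a = 0 -> 0 = 1
~(b -> a) = ~1 = 0
a & b = 0 & 0 = 0
~(b -> a) | (a & b) = 0 | 0 = 0
(a | (b -> b)) -> (~(b -> a) | (a & b)) = 1 -> 0 = 0
No assignment yields a value below 0, so this is the minimum.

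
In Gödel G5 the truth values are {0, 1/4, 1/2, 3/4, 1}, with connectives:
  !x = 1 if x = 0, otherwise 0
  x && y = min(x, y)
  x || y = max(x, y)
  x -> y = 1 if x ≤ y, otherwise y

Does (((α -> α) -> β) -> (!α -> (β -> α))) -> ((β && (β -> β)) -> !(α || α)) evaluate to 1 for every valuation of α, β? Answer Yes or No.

Counterexample: take α = 1/4, β = 1/4.
α -> α = 1/4 -> 1/4 = 1
(α -> α) -> β = 1 -> 1/4 = 1/4
!α = !1/4 = 0
β -> α = 1/4 -> 1/4 = 1
!α -> (β -> α) = 0 -> 1 = 1
((α -> α) -> β) -> (!α -> (β -> α)) = 1/4 -> 1 = 1
β -> β = 1/4 -> 1/4 = 1
β && (β -> β) = 1/4 && 1 = 1/4
α || α = 1/4 || 1/4 = 1/4
!(α || α) = !1/4 = 0
(β && (β -> β)) -> !(α || α) = 1/4 -> 0 = 0
(((α -> α) -> β) -> (!α -> (β -> α))) -> ((β && (β -> β)) -> !(α || α)) = 1 -> 0 = 0
This gives 0 ≠ 1.

No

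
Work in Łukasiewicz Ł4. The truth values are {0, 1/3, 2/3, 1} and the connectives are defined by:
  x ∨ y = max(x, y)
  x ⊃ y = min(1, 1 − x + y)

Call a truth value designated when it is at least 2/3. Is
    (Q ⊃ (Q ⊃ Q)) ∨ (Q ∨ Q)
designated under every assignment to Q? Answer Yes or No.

Q = 0 ↦ 1
Q = 1/3 ↦ 1
Q = 2/3 ↦ 1
Q = 1 ↦ 1
Every assignment gives a value ≥ 2/3.

Yes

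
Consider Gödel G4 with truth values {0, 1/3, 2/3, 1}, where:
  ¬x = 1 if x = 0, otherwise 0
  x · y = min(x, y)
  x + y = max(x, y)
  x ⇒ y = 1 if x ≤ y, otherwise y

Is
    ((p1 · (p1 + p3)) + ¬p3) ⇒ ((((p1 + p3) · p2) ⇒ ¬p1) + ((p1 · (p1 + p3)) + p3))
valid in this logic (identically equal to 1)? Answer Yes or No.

No

Counterexample: take p1 = 1/3, p2 = 1/3, p3 = 0.
p1 + p3 = 1/3 + 0 = 1/3
p1 · (p1 + p3) = 1/3 · 1/3 = 1/3
¬p3 = ¬0 = 1
(p1 · (p1 + p3)) + ¬p3 = 1/3 + 1 = 1
p1 + p3 = 1/3 + 0 = 1/3
(p1 + p3) · p2 = 1/3 · 1/3 = 1/3
¬p1 = ¬1/3 = 0
((p1 + p3) · p2) ⇒ ¬p1 = 1/3 ⇒ 0 = 0
p1 + p3 = 1/3 + 0 = 1/3
p1 · (p1 + p3) = 1/3 · 1/3 = 1/3
(p1 · (p1 + p3)) + p3 = 1/3 + 0 = 1/3
(((p1 + p3) · p2) ⇒ ¬p1) + ((p1 · (p1 + p3)) + p3) = 0 + 1/3 = 1/3
((p1 · (p1 + p3)) + ¬p3) ⇒ ((((p1 + p3) · p2) ⇒ ¬p1) + ((p1 · (p1 + p3)) + p3)) = 1 ⇒ 1/3 = 1/3
This gives 1/3 ≠ 1.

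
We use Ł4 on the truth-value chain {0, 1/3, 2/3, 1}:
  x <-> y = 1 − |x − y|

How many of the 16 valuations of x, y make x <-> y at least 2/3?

10

x = 0, y = 0 ↦ 1  ≥
x = 0, y = 1/3 ↦ 2/3  ≥
x = 0, y = 2/3 ↦ 1/3  <
x = 0, y = 1 ↦ 0  <
x = 1/3, y = 0 ↦ 2/3  ≥
x = 1/3, y = 1/3 ↦ 1  ≥
x = 1/3, y = 2/3 ↦ 2/3  ≥
x = 1/3, y = 1 ↦ 1/3  <
x = 2/3, y = 0 ↦ 1/3  <
x = 2/3, y = 1/3 ↦ 2/3  ≥
x = 2/3, y = 2/3 ↦ 1  ≥
x = 2/3, y = 1 ↦ 2/3  ≥
x = 1, y = 0 ↦ 0  <
x = 1, y = 1/3 ↦ 1/3  <
x = 1, y = 2/3 ↦ 2/3  ≥
x = 1, y = 1 ↦ 1  ≥
So 10 of the 16 assignments meet the threshold.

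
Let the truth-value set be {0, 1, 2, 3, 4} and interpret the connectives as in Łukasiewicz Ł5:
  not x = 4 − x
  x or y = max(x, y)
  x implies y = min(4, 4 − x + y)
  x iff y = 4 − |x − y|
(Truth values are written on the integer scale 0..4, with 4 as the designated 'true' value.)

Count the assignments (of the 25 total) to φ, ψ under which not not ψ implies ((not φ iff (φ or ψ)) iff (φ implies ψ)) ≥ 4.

19

value 4: 19 assignments (counts)
value 3: 2 assignments
value 2: 2 assignments
value 1: 1 assignment
value 0: 1 assignment
So 19 of the 25 assignments meet the threshold.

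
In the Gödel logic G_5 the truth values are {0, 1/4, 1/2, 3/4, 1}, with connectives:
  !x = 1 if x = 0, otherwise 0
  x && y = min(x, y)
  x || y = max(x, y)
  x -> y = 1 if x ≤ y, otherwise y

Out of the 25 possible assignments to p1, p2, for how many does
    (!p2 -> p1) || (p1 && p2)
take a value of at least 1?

value 1: 21 assignments (counts)
value 3/4: 1 assignment
value 1/2: 1 assignment
value 1/4: 1 assignment
value 0: 1 assignment
So 21 of the 25 assignments meet the threshold.

21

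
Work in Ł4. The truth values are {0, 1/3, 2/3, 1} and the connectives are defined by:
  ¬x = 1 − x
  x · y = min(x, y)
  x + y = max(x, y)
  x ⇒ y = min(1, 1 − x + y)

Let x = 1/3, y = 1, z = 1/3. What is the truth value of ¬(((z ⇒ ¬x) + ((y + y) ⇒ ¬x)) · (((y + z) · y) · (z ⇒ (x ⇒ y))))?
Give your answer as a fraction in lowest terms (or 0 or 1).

¬x = ¬1/3 = 2/3
z ⇒ ¬x = 1/3 ⇒ 2/3 = 1
y + y = 1 + 1 = 1
¬x = ¬1/3 = 2/3
(y + y) ⇒ ¬x = 1 ⇒ 2/3 = 2/3
(z ⇒ ¬x) + ((y + y) ⇒ ¬x) = 1 + 2/3 = 1
y + z = 1 + 1/3 = 1
(y + z) · y = 1 · 1 = 1
x ⇒ y = 1/3 ⇒ 1 = 1
z ⇒ (x ⇒ y) = 1/3 ⇒ 1 = 1
((y + z) · y) · (z ⇒ (x ⇒ y)) = 1 · 1 = 1
((z ⇒ ¬x) + ((y + y) ⇒ ¬x)) · (((y + z) · y) · (z ⇒ (x ⇒ y))) = 1 · 1 = 1
¬(((z ⇒ ¬x) + ((y + y) ⇒ ¬x)) · (((y + z) · y) · (z ⇒ (x ⇒ y)))) = ¬1 = 0

0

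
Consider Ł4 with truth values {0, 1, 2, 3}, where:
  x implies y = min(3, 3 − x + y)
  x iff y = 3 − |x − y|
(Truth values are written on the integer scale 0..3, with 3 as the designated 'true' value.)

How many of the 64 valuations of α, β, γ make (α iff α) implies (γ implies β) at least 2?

value 3: 40 assignments (counts)
value 2: 12 assignments (counts)
value 1: 8 assignments
value 0: 4 assignments
So 52 of the 64 assignments meet the threshold.

52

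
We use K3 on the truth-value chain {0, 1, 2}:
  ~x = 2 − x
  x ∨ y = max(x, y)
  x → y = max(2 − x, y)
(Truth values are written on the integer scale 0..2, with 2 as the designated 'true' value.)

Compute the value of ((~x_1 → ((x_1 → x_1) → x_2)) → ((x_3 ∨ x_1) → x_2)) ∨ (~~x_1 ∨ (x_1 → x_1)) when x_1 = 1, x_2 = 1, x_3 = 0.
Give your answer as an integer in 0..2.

~x_1 = ~1 = 1
x_1 → x_1 = 1 → 1 = 1
(x_1 → x_1) → x_2 = 1 → 1 = 1
~x_1 → ((x_1 → x_1) → x_2) = 1 → 1 = 1
x_3 ∨ x_1 = 0 ∨ 1 = 1
(x_3 ∨ x_1) → x_2 = 1 → 1 = 1
(~x_1 → ((x_1 → x_1) → x_2)) → ((x_3 ∨ x_1) → x_2) = 1 → 1 = 1
~x_1 = ~1 = 1
~~x_1 = ~1 = 1
x_1 → x_1 = 1 → 1 = 1
~~x_1 ∨ (x_1 → x_1) = 1 ∨ 1 = 1
((~x_1 → ((x_1 → x_1) → x_2)) → ((x_3 ∨ x_1) → x_2)) ∨ (~~x_1 ∨ (x_1 → x_1)) = 1 ∨ 1 = 1

1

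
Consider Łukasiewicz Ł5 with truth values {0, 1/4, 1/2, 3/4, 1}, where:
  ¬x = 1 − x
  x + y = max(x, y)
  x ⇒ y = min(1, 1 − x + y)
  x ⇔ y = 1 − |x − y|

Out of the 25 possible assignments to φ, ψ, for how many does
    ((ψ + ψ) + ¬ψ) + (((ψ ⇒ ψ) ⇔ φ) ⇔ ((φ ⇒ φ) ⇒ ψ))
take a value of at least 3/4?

value 1: 13 assignments (counts)
value 3/4: 10 assignments (counts)
value 1/2: 2 assignments
So 23 of the 25 assignments meet the threshold.

23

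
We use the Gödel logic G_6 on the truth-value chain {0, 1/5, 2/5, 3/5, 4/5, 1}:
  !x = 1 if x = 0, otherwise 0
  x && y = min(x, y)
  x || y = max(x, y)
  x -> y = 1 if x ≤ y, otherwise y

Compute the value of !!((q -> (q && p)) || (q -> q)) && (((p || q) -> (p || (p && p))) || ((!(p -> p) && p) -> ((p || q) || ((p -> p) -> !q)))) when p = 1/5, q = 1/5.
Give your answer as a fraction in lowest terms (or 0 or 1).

1

q && p = 1/5 && 1/5 = 1/5
q -> (q && p) = 1/5 -> 1/5 = 1
q -> q = 1/5 -> 1/5 = 1
(q -> (q && p)) || (q -> q) = 1 || 1 = 1
!((q -> (q && p)) || (q -> q)) = !1 = 0
!!((q -> (q && p)) || (q -> q)) = !0 = 1
p || q = 1/5 || 1/5 = 1/5
p && p = 1/5 && 1/5 = 1/5
p || (p && p) = 1/5 || 1/5 = 1/5
(p || q) -> (p || (p && p)) = 1/5 -> 1/5 = 1
p -> p = 1/5 -> 1/5 = 1
!(p -> p) = !1 = 0
!(p -> p) && p = 0 && 1/5 = 0
p || q = 1/5 || 1/5 = 1/5
p -> p = 1/5 -> 1/5 = 1
!q = !1/5 = 0
(p -> p) -> !q = 1 -> 0 = 0
(p || q) || ((p -> p) -> !q) = 1/5 || 0 = 1/5
(!(p -> p) && p) -> ((p || q) || ((p -> p) -> !q)) = 0 -> 1/5 = 1
((p || q) -> (p || (p && p))) || ((!(p -> p) && p) -> ((p || q) || ((p -> p) -> !q))) = 1 || 1 = 1
!!((q -> (q && p)) || (q -> q)) && (((p || q) -> (p || (p && p))) || ((!(p -> p) && p) -> ((p || q) || ((p -> p) -> !q)))) = 1 && 1 = 1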